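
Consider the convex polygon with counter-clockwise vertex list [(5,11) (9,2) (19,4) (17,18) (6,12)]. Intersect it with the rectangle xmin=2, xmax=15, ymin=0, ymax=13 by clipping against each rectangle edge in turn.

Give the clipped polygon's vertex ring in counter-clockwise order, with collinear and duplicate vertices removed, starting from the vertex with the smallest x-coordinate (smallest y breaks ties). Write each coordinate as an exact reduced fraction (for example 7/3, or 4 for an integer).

1. After x ≥ 2: [(5,11) (9,2) (19,4) (17,18) (6,12)]
2. After x ≤ 15: [(5,11) (9,2) (15,16/5) (15,186/11) (6,12)]
3. After y ≥ 0: [(5,11) (9,2) (15,16/5) (15,186/11) (6,12)]
4. After y ≤ 13: [(5,11) (9,2) (15,16/5) (15,13) (47/6,13) (6,12)]
5. Canonical ring: [(5,11) (9,2) (15,16/5) (15,13) (47/6,13) (6,12)]

Clipped polygon: [(5,11) (9,2) (15,16/5) (15,13) (47/6,13) (6,12)]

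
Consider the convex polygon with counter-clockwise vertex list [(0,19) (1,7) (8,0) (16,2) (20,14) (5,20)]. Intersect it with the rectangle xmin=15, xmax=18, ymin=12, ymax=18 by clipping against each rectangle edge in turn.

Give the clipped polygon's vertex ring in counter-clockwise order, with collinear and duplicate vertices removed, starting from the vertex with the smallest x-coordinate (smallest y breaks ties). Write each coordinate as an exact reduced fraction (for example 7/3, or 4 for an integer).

Clipped polygon: [(15,12) (18,12) (18,74/5) (15,16)]

1. After x ≥ 15: [(15,7/4) (16,2) (20,14) (15,16)]
2. After x ≤ 18: [(15,7/4) (16,2) (18,8) (18,74/5) (15,16)]
3. After y ≥ 12: [(15,12) (18,12) (18,74/5) (15,16)]
4. After y ≤ 18: [(15,12) (18,12) (18,74/5) (15,16)]
5. Canonical ring: [(15,12) (18,12) (18,74/5) (15,16)]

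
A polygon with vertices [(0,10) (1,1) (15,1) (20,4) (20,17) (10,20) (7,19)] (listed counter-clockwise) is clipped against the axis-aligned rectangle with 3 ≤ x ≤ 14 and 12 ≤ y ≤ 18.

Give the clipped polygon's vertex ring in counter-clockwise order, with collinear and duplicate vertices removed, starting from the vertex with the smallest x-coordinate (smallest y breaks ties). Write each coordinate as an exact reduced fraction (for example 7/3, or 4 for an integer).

1. After x ≥ 3: [(3,97/7) (3,1) (15,1) (20,4) (20,17) (10,20) (7,19)]
2. After x ≤ 14: [(3,97/7) (3,1) (14,1) (14,94/5) (10,20) (7,19)]
3. After y ≥ 12: [(3,97/7) (3,12) (14,12) (14,94/5) (10,20) (7,19)]
4. After y ≤ 18: [(56/9,18) (3,97/7) (3,12) (14,12) (14,18)]
5. Canonical ring: [(3,12) (14,12) (14,18) (56/9,18) (3,97/7)]

Clipped polygon: [(3,12) (14,12) (14,18) (56/9,18) (3,97/7)]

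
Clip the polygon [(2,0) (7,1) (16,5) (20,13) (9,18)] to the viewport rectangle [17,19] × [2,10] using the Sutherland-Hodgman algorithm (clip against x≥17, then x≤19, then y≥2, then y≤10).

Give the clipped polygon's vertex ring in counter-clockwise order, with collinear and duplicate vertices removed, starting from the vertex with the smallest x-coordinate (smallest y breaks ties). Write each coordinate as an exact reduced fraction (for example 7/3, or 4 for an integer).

1. After x ≥ 17: [(17,7) (20,13) (17,158/11)]
2. After x ≤ 19: [(17,7) (19,11) (19,148/11) (17,158/11)]
3. After y ≥ 2: [(17,7) (19,11) (19,148/11) (17,158/11)]
4. After y ≤ 10: [(17,10) (17,7) (37/2,10)]
5. Canonical ring: [(17,7) (37/2,10) (17,10)]

Clipped polygon: [(17,7) (37/2,10) (17,10)]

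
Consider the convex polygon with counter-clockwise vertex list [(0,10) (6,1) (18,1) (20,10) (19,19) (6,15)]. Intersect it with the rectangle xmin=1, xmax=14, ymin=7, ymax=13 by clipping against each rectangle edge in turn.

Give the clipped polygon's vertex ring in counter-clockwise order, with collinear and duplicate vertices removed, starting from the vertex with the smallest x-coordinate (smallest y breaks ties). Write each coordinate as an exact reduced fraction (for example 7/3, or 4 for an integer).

1. After x ≥ 1: [(1,65/6) (1,17/2) (6,1) (18,1) (20,10) (19,19) (6,15)]
2. After x ≤ 14: [(1,65/6) (1,17/2) (6,1) (14,1) (14,227/13) (6,15)]
3. After y ≥ 7: [(1,65/6) (1,17/2) (2,7) (14,7) (14,227/13) (6,15)]
4. After y ≤ 13: [(18/5,13) (1,65/6) (1,17/2) (2,7) (14,7) (14,13)]
5. Canonical ring: [(1,17/2) (2,7) (14,7) (14,13) (18/5,13) (1,65/6)]

Clipped polygon: [(1,17/2) (2,7) (14,7) (14,13) (18/5,13) (1,65/6)]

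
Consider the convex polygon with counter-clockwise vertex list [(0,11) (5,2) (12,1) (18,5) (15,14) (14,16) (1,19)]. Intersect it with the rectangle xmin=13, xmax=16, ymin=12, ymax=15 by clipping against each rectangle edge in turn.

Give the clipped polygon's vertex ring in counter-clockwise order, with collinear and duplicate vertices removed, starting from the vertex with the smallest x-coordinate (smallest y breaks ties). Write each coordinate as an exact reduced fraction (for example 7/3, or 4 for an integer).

Clipped polygon: [(13,12) (47/3,12) (15,14) (29/2,15) (13,15)]

1. After x ≥ 13: [(13,5/3) (18,5) (15,14) (14,16) (13,211/13)]
2. After x ≤ 16: [(13,5/3) (16,11/3) (16,11) (15,14) (14,16) (13,211/13)]
3. After y ≥ 12: [(13,12) (47/3,12) (15,14) (14,16) (13,211/13)]
4. After y ≤ 15: [(13,15) (13,12) (47/3,12) (15,14) (29/2,15)]
5. Canonical ring: [(13,12) (47/3,12) (15,14) (29/2,15) (13,15)]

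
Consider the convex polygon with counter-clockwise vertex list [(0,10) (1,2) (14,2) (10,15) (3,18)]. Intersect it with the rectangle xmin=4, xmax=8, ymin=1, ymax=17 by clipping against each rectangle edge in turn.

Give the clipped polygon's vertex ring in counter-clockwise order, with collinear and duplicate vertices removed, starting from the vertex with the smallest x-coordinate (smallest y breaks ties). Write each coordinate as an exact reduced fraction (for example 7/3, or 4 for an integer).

Clipped polygon: [(4,2) (8,2) (8,111/7) (16/3,17) (4,17)]

1. After x ≥ 4: [(4,2) (14,2) (10,15) (4,123/7)]
2. After x ≤ 8: [(4,2) (8,2) (8,111/7) (4,123/7)]
3. After y ≥ 1: [(4,2) (8,2) (8,111/7) (4,123/7)]
4. After y ≤ 17: [(4,17) (4,2) (8,2) (8,111/7) (16/3,17)]
5. Canonical ring: [(4,2) (8,2) (8,111/7) (16/3,17) (4,17)]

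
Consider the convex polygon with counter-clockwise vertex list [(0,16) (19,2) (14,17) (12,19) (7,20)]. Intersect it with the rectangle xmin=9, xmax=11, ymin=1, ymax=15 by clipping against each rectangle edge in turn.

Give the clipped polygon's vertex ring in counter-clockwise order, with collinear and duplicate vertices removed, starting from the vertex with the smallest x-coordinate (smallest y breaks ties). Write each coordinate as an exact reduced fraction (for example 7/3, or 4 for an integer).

1. After x ≥ 9: [(9,178/19) (19,2) (14,17) (12,19) (9,98/5)]
2. After x ≤ 11: [(9,178/19) (11,150/19) (11,96/5) (9,98/5)]
3. After y ≥ 1: [(9,178/19) (11,150/19) (11,96/5) (9,98/5)]
4. After y ≤ 15: [(9,15) (9,178/19) (11,150/19) (11,15)]
5. Canonical ring: [(9,178/19) (11,150/19) (11,15) (9,15)]

Clipped polygon: [(9,178/19) (11,150/19) (11,15) (9,15)]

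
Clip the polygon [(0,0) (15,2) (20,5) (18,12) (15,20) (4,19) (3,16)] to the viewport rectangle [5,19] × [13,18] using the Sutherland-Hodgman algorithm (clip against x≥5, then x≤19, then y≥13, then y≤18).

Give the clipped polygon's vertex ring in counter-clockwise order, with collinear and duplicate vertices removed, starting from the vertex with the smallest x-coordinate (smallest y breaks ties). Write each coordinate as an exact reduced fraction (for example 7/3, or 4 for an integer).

Clipped polygon: [(5,13) (141/8,13) (63/4,18) (5,18)]

1. After x ≥ 5: [(5,2/3) (15,2) (20,5) (18,12) (15,20) (5,210/11)]
2. After x ≤ 19: [(5,2/3) (15,2) (19,22/5) (19,17/2) (18,12) (15,20) (5,210/11)]
3. After y ≥ 13: [(5,13) (141/8,13) (15,20) (5,210/11)]
4. After y ≤ 18: [(5,18) (5,13) (141/8,13) (63/4,18)]
5. Canonical ring: [(5,13) (141/8,13) (63/4,18) (5,18)]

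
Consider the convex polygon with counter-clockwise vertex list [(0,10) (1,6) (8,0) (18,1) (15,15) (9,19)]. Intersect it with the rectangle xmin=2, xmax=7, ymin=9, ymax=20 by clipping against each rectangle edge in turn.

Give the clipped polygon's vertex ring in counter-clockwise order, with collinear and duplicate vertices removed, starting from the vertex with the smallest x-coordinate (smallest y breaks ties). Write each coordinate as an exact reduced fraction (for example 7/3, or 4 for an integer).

1. After x ≥ 2: [(2,12) (2,36/7) (8,0) (18,1) (15,15) (9,19)]
2. After x ≤ 7: [(7,17) (2,12) (2,36/7) (7,6/7)]
3. After y ≥ 9: [(7,9) (7,17) (2,12) (2,9)]
4. After y ≤ 20: [(7,9) (7,17) (2,12) (2,9)]
5. Canonical ring: [(2,9) (7,9) (7,17) (2,12)]

Clipped polygon: [(2,9) (7,9) (7,17) (2,12)]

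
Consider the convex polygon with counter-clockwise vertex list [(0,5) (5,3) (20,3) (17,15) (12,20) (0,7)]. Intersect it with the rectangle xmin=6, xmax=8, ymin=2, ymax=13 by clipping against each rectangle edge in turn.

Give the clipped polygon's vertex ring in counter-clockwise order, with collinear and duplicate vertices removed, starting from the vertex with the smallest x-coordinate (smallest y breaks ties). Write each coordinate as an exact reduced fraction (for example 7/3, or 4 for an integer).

1. After x ≥ 6: [(6,3) (20,3) (17,15) (12,20) (6,27/2)]
2. After x ≤ 8: [(6,3) (8,3) (8,47/3) (6,27/2)]
3. After y ≥ 2: [(6,3) (8,3) (8,47/3) (6,27/2)]
4. After y ≤ 13: [(6,13) (6,3) (8,3) (8,13)]
5. Canonical ring: [(6,3) (8,3) (8,13) (6,13)]

Clipped polygon: [(6,3) (8,3) (8,13) (6,13)]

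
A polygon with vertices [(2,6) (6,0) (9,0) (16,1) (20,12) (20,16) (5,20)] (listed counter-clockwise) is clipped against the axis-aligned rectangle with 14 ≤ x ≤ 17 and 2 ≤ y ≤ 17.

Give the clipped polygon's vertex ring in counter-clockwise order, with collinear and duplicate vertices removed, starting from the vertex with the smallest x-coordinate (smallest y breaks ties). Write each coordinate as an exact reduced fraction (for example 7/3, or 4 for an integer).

1. After x ≥ 14: [(14,5/7) (16,1) (20,12) (20,16) (14,88/5)]
2. After x ≤ 17: [(14,5/7) (16,1) (17,15/4) (17,84/5) (14,88/5)]
3. After y ≥ 2: [(14,2) (180/11,2) (17,15/4) (17,84/5) (14,88/5)]
4. After y ≤ 17: [(14,17) (14,2) (180/11,2) (17,15/4) (17,84/5) (65/4,17)]
5. Canonical ring: [(14,2) (180/11,2) (17,15/4) (17,84/5) (65/4,17) (14,17)]

Clipped polygon: [(14,2) (180/11,2) (17,15/4) (17,84/5) (65/4,17) (14,17)]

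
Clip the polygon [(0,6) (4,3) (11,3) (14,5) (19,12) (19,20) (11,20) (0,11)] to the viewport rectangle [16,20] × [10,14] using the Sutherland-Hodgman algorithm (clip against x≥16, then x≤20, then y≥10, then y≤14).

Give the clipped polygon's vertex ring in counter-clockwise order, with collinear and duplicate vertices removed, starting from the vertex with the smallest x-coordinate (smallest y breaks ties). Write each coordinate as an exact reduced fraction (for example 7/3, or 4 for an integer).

1. After x ≥ 16: [(16,39/5) (19,12) (19,20) (16,20)]
2. After x ≤ 20: [(16,39/5) (19,12) (19,20) (16,20)]
3. After y ≥ 10: [(16,10) (123/7,10) (19,12) (19,20) (16,20)]
4. After y ≤ 14: [(16,14) (16,10) (123/7,10) (19,12) (19,14)]
5. Canonical ring: [(16,10) (123/7,10) (19,12) (19,14) (16,14)]

Clipped polygon: [(16,10) (123/7,10) (19,12) (19,14) (16,14)]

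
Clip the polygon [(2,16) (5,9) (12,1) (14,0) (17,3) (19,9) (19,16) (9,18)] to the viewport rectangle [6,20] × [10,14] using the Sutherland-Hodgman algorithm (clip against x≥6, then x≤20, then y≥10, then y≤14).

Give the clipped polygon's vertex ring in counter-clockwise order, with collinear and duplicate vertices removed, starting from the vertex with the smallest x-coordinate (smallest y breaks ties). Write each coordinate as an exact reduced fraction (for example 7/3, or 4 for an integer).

1. After x ≥ 6: [(6,120/7) (6,55/7) (12,1) (14,0) (17,3) (19,9) (19,16) (9,18)]
2. After x ≤ 20: [(6,120/7) (6,55/7) (12,1) (14,0) (17,3) (19,9) (19,16) (9,18)]
3. After y ≥ 10: [(6,120/7) (6,10) (19,10) (19,16) (9,18)]
4. After y ≤ 14: [(6,14) (6,10) (19,10) (19,14)]
5. Canonical ring: [(6,10) (19,10) (19,14) (6,14)]

Clipped polygon: [(6,10) (19,10) (19,14) (6,14)]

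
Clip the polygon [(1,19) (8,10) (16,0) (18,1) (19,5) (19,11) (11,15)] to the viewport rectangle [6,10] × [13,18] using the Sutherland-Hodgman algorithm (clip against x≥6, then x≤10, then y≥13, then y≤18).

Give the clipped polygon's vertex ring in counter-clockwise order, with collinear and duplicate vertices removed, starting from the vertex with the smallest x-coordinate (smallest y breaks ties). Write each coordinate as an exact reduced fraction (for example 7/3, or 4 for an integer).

1. After x ≥ 6: [(6,17) (6,88/7) (8,10) (16,0) (18,1) (19,5) (19,11) (11,15)]
2. After x ≤ 10: [(10,77/5) (6,17) (6,88/7) (8,10) (10,15/2)]
3. After y ≥ 13: [(10,13) (10,77/5) (6,17) (6,13)]
4. After y ≤ 18: [(10,13) (10,77/5) (6,17) (6,13)]
5. Canonical ring: [(6,13) (10,13) (10,77/5) (6,17)]

Clipped polygon: [(6,13) (10,13) (10,77/5) (6,17)]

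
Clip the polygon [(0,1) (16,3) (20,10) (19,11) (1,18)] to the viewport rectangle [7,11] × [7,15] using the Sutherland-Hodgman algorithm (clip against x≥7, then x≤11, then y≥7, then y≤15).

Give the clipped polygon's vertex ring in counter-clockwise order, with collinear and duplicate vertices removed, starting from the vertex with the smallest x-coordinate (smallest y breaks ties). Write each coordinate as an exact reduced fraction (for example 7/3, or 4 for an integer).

Clipped polygon: [(7,7) (11,7) (11,127/9) (61/7,15) (7,15)]

1. After x ≥ 7: [(7,15/8) (16,3) (20,10) (19,11) (7,47/3)]
2. After x ≤ 11: [(7,15/8) (11,19/8) (11,127/9) (7,47/3)]
3. After y ≥ 7: [(7,7) (11,7) (11,127/9) (7,47/3)]
4. After y ≤ 15: [(7,15) (7,7) (11,7) (11,127/9) (61/7,15)]
5. Canonical ring: [(7,7) (11,7) (11,127/9) (61/7,15) (7,15)]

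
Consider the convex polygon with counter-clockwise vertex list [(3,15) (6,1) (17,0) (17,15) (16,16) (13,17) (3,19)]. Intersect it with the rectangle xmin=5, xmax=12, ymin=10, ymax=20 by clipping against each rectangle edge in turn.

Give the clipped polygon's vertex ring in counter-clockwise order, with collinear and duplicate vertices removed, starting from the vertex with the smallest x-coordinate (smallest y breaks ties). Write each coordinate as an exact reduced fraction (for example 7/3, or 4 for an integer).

Clipped polygon: [(5,10) (12,10) (12,86/5) (5,93/5)]

1. After x ≥ 5: [(5,17/3) (6,1) (17,0) (17,15) (16,16) (13,17) (5,93/5)]
2. After x ≤ 12: [(5,17/3) (6,1) (12,5/11) (12,86/5) (5,93/5)]
3. After y ≥ 10: [(5,10) (12,10) (12,86/5) (5,93/5)]
4. After y ≤ 20: [(5,10) (12,10) (12,86/5) (5,93/5)]
5. Canonical ring: [(5,10) (12,10) (12,86/5) (5,93/5)]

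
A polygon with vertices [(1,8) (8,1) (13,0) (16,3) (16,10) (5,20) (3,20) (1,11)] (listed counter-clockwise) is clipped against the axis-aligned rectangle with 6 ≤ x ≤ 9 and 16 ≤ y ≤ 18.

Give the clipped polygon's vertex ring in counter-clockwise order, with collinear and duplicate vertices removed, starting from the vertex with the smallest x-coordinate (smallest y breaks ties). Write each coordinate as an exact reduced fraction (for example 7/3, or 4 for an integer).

1. After x ≥ 6: [(6,3) (8,1) (13,0) (16,3) (16,10) (6,210/11)]
2. After x ≤ 9: [(6,3) (8,1) (9,4/5) (9,180/11) (6,210/11)]
3. After y ≥ 16: [(6,16) (9,16) (9,180/11) (6,210/11)]
4. After y ≤ 18: [(6,18) (6,16) (9,16) (9,180/11) (36/5,18)]
5. Canonical ring: [(6,16) (9,16) (9,180/11) (36/5,18) (6,18)]

Clipped polygon: [(6,16) (9,16) (9,180/11) (36/5,18) (6,18)]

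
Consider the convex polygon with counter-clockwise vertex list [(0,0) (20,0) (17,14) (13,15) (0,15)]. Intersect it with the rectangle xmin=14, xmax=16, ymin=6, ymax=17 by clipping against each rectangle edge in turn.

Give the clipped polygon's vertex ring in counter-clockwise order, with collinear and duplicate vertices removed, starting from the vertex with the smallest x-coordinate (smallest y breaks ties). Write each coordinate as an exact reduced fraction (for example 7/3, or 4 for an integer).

Clipped polygon: [(14,6) (16,6) (16,57/4) (14,59/4)]

1. After x ≥ 14: [(14,0) (20,0) (17,14) (14,59/4)]
2. After x ≤ 16: [(14,0) (16,0) (16,57/4) (14,59/4)]
3. After y ≥ 6: [(14,6) (16,6) (16,57/4) (14,59/4)]
4. After y ≤ 17: [(14,6) (16,6) (16,57/4) (14,59/4)]
5. Canonical ring: [(14,6) (16,6) (16,57/4) (14,59/4)]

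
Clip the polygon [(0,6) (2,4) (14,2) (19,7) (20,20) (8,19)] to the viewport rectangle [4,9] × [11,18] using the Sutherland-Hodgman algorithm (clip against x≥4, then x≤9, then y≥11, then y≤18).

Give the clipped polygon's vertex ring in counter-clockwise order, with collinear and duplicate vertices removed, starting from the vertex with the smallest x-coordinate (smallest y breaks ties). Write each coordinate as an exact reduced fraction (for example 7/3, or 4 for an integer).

Clipped polygon: [(4,11) (9,11) (9,18) (96/13,18) (4,25/2)]

1. After x ≥ 4: [(4,25/2) (4,11/3) (14,2) (19,7) (20,20) (8,19)]
2. After x ≤ 9: [(4,25/2) (4,11/3) (9,17/6) (9,229/12) (8,19)]
3. After y ≥ 11: [(4,25/2) (4,11) (9,11) (9,229/12) (8,19)]
4. After y ≤ 18: [(96/13,18) (4,25/2) (4,11) (9,11) (9,18)]
5. Canonical ring: [(4,11) (9,11) (9,18) (96/13,18) (4,25/2)]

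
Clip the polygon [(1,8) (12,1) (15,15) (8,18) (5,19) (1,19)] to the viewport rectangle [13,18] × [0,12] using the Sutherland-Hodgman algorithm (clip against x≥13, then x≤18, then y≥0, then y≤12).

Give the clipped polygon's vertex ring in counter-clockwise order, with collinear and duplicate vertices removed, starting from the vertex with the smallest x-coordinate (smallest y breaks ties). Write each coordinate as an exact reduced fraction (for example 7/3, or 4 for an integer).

1. After x ≥ 13: [(13,17/3) (15,15) (13,111/7)]
2. After x ≤ 18: [(13,17/3) (15,15) (13,111/7)]
3. After y ≥ 0: [(13,17/3) (15,15) (13,111/7)]
4. After y ≤ 12: [(13,12) (13,17/3) (201/14,12)]
5. Canonical ring: [(13,17/3) (201/14,12) (13,12)]

Clipped polygon: [(13,17/3) (201/14,12) (13,12)]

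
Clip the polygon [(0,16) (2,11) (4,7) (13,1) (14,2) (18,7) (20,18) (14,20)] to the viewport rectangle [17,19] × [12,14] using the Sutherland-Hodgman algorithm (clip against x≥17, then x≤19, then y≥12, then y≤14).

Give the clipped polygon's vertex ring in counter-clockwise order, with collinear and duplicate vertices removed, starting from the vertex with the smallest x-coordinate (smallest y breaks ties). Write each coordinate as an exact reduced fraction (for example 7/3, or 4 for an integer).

1. After x ≥ 17: [(17,23/4) (18,7) (20,18) (17,19)]
2. After x ≤ 19: [(17,23/4) (18,7) (19,25/2) (19,55/3) (17,19)]
3. After y ≥ 12: [(17,12) (208/11,12) (19,25/2) (19,55/3) (17,19)]
4. After y ≤ 14: [(17,14) (17,12) (208/11,12) (19,25/2) (19,14)]
5. Canonical ring: [(17,12) (208/11,12) (19,25/2) (19,14) (17,14)]

Clipped polygon: [(17,12) (208/11,12) (19,25/2) (19,14) (17,14)]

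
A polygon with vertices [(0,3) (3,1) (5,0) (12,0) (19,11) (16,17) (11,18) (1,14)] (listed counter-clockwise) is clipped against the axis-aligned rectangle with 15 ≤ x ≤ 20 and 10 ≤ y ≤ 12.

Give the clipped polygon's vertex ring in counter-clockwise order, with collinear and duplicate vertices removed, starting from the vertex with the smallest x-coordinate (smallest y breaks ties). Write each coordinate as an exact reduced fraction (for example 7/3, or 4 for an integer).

Clipped polygon: [(15,10) (202/11,10) (19,11) (37/2,12) (15,12)]

1. After x ≥ 15: [(15,33/7) (19,11) (16,17) (15,86/5)]
2. After x ≤ 20: [(15,33/7) (19,11) (16,17) (15,86/5)]
3. After y ≥ 10: [(15,10) (202/11,10) (19,11) (16,17) (15,86/5)]
4. After y ≤ 12: [(15,12) (15,10) (202/11,10) (19,11) (37/2,12)]
5. Canonical ring: [(15,10) (202/11,10) (19,11) (37/2,12) (15,12)]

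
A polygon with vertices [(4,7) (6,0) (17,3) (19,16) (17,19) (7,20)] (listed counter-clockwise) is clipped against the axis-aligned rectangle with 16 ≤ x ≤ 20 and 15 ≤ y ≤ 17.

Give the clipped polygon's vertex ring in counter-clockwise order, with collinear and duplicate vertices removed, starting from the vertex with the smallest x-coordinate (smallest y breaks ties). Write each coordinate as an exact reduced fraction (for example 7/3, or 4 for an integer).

1. After x ≥ 16: [(16,30/11) (17,3) (19,16) (17,19) (16,191/10)]
2. After x ≤ 20: [(16,30/11) (17,3) (19,16) (17,19) (16,191/10)]
3. After y ≥ 15: [(16,15) (245/13,15) (19,16) (17,19) (16,191/10)]
4. After y ≤ 17: [(16,17) (16,15) (245/13,15) (19,16) (55/3,17)]
5. Canonical ring: [(16,15) (245/13,15) (19,16) (55/3,17) (16,17)]

Clipped polygon: [(16,15) (245/13,15) (19,16) (55/3,17) (16,17)]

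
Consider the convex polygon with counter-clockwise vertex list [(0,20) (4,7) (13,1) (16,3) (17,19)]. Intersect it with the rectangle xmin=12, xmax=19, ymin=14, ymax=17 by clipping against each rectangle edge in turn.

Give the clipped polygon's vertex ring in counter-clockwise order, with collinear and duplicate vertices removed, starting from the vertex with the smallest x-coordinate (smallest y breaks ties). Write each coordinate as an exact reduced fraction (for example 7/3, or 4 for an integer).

1. After x ≥ 12: [(12,328/17) (12,5/3) (13,1) (16,3) (17,19)]
2. After x ≤ 19: [(12,328/17) (12,5/3) (13,1) (16,3) (17,19)]
3. After y ≥ 14: [(12,328/17) (12,14) (267/16,14) (17,19)]
4. After y ≤ 17: [(12,17) (12,14) (267/16,14) (135/8,17)]
5. Canonical ring: [(12,14) (267/16,14) (135/8,17) (12,17)]

Clipped polygon: [(12,14) (267/16,14) (135/8,17) (12,17)]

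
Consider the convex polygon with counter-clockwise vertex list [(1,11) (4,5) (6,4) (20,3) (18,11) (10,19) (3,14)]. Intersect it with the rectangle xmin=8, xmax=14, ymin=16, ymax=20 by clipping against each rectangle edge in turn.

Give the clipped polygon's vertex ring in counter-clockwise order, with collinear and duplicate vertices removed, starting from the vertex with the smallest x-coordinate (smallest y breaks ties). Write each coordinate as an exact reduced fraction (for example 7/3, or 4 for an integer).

1. After x ≥ 8: [(8,27/7) (20,3) (18,11) (10,19) (8,123/7)]
2. After x ≤ 14: [(8,27/7) (14,24/7) (14,15) (10,19) (8,123/7)]
3. After y ≥ 16: [(8,16) (13,16) (10,19) (8,123/7)]
4. After y ≤ 20: [(8,16) (13,16) (10,19) (8,123/7)]
5. Canonical ring: [(8,16) (13,16) (10,19) (8,123/7)]

Clipped polygon: [(8,16) (13,16) (10,19) (8,123/7)]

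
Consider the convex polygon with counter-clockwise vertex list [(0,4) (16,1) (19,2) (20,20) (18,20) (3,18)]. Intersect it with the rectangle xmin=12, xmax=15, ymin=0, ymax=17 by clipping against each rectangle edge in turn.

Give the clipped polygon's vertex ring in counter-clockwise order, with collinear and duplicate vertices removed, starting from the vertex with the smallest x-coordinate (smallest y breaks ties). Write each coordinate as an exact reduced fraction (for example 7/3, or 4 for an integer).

Clipped polygon: [(12,7/4) (15,19/16) (15,17) (12,17)]

1. After x ≥ 12: [(12,7/4) (16,1) (19,2) (20,20) (18,20) (12,96/5)]
2. After x ≤ 15: [(12,7/4) (15,19/16) (15,98/5) (12,96/5)]
3. After y ≥ 0: [(12,7/4) (15,19/16) (15,98/5) (12,96/5)]
4. After y ≤ 17: [(12,17) (12,7/4) (15,19/16) (15,17)]
5. Canonical ring: [(12,7/4) (15,19/16) (15,17) (12,17)]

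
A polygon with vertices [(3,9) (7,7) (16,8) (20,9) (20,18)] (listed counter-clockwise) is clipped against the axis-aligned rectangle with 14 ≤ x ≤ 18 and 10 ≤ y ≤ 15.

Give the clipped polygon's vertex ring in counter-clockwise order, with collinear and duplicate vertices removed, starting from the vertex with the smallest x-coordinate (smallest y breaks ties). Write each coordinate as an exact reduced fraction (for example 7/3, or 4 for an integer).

1. After x ≥ 14: [(14,252/17) (14,70/9) (16,8) (20,9) (20,18)]
2. After x ≤ 18: [(18,288/17) (14,252/17) (14,70/9) (16,8) (18,17/2)]
3. After y ≥ 10: [(18,10) (18,288/17) (14,252/17) (14,10)]
4. After y ≤ 15: [(18,10) (18,15) (43/3,15) (14,252/17) (14,10)]
5. Canonical ring: [(14,10) (18,10) (18,15) (43/3,15) (14,252/17)]

Clipped polygon: [(14,10) (18,10) (18,15) (43/3,15) (14,252/17)]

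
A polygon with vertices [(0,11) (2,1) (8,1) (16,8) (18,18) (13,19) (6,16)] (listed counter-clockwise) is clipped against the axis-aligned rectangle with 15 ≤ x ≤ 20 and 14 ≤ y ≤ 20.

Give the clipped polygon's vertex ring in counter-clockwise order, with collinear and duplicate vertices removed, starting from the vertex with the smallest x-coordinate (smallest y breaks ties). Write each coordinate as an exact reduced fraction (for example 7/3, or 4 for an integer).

1. After x ≥ 15: [(15,57/8) (16,8) (18,18) (15,93/5)]
2. After x ≤ 20: [(15,57/8) (16,8) (18,18) (15,93/5)]
3. After y ≥ 14: [(15,14) (86/5,14) (18,18) (15,93/5)]
4. After y ≤ 20: [(15,14) (86/5,14) (18,18) (15,93/5)]
5. Canonical ring: [(15,14) (86/5,14) (18,18) (15,93/5)]

Clipped polygon: [(15,14) (86/5,14) (18,18) (15,93/5)]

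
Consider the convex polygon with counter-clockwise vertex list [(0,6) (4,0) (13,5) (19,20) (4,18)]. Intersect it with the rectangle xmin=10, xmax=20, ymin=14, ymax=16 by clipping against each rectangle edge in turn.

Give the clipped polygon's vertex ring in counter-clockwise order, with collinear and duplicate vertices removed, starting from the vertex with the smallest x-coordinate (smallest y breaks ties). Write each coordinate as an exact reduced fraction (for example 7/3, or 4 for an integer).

1. After x ≥ 10: [(10,10/3) (13,5) (19,20) (10,94/5)]
2. After x ≤ 20: [(10,10/3) (13,5) (19,20) (10,94/5)]
3. After y ≥ 14: [(10,14) (83/5,14) (19,20) (10,94/5)]
4. After y ≤ 16: [(10,16) (10,14) (83/5,14) (87/5,16)]
5. Canonical ring: [(10,14) (83/5,14) (87/5,16) (10,16)]

Clipped polygon: [(10,14) (83/5,14) (87/5,16) (10,16)]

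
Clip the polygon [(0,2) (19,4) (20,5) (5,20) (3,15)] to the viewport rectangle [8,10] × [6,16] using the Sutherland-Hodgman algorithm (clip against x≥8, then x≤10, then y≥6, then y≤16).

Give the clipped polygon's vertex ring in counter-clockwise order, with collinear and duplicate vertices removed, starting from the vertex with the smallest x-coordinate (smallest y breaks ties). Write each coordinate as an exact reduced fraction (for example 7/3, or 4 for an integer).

1. After x ≥ 8: [(8,54/19) (19,4) (20,5) (8,17)]
2. After x ≤ 10: [(8,54/19) (10,58/19) (10,15) (8,17)]
3. After y ≥ 6: [(8,6) (10,6) (10,15) (8,17)]
4. After y ≤ 16: [(8,16) (8,6) (10,6) (10,15) (9,16)]
5. Canonical ring: [(8,6) (10,6) (10,15) (9,16) (8,16)]

Clipped polygon: [(8,6) (10,6) (10,15) (9,16) (8,16)]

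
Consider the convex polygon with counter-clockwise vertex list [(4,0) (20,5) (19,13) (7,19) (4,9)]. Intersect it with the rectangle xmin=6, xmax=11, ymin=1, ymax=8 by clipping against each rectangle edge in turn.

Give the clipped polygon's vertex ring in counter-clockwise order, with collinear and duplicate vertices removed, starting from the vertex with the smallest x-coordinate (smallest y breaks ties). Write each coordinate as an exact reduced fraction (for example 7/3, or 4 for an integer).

1. After x ≥ 6: [(6,5/8) (20,5) (19,13) (7,19) (6,47/3)]
2. After x ≤ 11: [(6,5/8) (11,35/16) (11,17) (7,19) (6,47/3)]
3. After y ≥ 1: [(6,1) (36/5,1) (11,35/16) (11,17) (7,19) (6,47/3)]
4. After y ≤ 8: [(6,8) (6,1) (36/5,1) (11,35/16) (11,8)]
5. Canonical ring: [(6,1) (36/5,1) (11,35/16) (11,8) (6,8)]

Clipped polygon: [(6,1) (36/5,1) (11,35/16) (11,8) (6,8)]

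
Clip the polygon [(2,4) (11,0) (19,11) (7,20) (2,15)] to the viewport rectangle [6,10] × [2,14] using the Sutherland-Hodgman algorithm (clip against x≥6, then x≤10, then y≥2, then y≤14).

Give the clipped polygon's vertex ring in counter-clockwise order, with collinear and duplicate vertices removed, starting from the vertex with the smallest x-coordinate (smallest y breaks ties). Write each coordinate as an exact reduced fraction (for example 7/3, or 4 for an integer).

Clipped polygon: [(6,20/9) (13/2,2) (10,2) (10,14) (6,14)]

1. After x ≥ 6: [(6,20/9) (11,0) (19,11) (7,20) (6,19)]
2. After x ≤ 10: [(6,20/9) (10,4/9) (10,71/4) (7,20) (6,19)]
3. After y ≥ 2: [(6,20/9) (13/2,2) (10,2) (10,71/4) (7,20) (6,19)]
4. After y ≤ 14: [(6,14) (6,20/9) (13/2,2) (10,2) (10,14)]
5. Canonical ring: [(6,20/9) (13/2,2) (10,2) (10,14) (6,14)]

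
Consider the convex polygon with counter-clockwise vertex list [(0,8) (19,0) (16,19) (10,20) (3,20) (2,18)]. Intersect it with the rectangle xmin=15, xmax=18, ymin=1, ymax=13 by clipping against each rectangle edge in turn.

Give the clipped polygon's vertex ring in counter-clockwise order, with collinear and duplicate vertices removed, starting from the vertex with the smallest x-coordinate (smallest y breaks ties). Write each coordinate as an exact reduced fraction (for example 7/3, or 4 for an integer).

1. After x ≥ 15: [(15,32/19) (19,0) (16,19) (15,115/6)]
2. After x ≤ 18: [(15,32/19) (18,8/19) (18,19/3) (16,19) (15,115/6)]
3. After y ≥ 1: [(15,32/19) (133/8,1) (18,1) (18,19/3) (16,19) (15,115/6)]
4. After y ≤ 13: [(15,13) (15,32/19) (133/8,1) (18,1) (18,19/3) (322/19,13)]
5. Canonical ring: [(15,32/19) (133/8,1) (18,1) (18,19/3) (322/19,13) (15,13)]

Clipped polygon: [(15,32/19) (133/8,1) (18,1) (18,19/3) (322/19,13) (15,13)]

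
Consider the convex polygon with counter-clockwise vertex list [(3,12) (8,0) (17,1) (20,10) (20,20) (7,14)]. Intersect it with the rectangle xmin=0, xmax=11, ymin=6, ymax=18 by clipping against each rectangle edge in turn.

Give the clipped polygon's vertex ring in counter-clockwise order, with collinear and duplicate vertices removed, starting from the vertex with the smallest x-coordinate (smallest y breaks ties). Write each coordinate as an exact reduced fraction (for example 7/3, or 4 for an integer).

Clipped polygon: [(3,12) (11/2,6) (11,6) (11,206/13) (7,14)]

1. After x ≥ 0: [(3,12) (8,0) (17,1) (20,10) (20,20) (7,14)]
2. After x ≤ 11: [(3,12) (8,0) (11,1/3) (11,206/13) (7,14)]
3. After y ≥ 6: [(3,12) (11/2,6) (11,6) (11,206/13) (7,14)]
4. After y ≤ 18: [(3,12) (11/2,6) (11,6) (11,206/13) (7,14)]
5. Canonical ring: [(3,12) (11/2,6) (11,6) (11,206/13) (7,14)]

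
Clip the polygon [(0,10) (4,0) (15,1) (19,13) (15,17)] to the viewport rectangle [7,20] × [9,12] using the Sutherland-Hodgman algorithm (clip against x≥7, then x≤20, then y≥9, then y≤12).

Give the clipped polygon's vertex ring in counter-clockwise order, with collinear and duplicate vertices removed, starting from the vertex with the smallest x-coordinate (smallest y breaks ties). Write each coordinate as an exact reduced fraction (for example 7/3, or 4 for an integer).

Clipped polygon: [(7,9) (53/3,9) (56/3,12) (7,12)]

1. After x ≥ 7: [(7,199/15) (7,3/11) (15,1) (19,13) (15,17)]
2. After x ≤ 20: [(7,199/15) (7,3/11) (15,1) (19,13) (15,17)]
3. After y ≥ 9: [(7,199/15) (7,9) (53/3,9) (19,13) (15,17)]
4. After y ≤ 12: [(7,12) (7,9) (53/3,9) (56/3,12)]
5. Canonical ring: [(7,9) (53/3,9) (56/3,12) (7,12)]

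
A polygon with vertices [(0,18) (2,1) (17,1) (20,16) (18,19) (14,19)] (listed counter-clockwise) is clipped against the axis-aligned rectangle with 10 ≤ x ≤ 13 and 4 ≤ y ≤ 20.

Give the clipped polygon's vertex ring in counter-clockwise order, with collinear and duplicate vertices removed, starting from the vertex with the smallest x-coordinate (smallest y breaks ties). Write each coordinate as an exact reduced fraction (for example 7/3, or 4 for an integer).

Clipped polygon: [(10,4) (13,4) (13,265/14) (10,131/7)]

1. After x ≥ 10: [(10,131/7) (10,1) (17,1) (20,16) (18,19) (14,19)]
2. After x ≤ 13: [(13,265/14) (10,131/7) (10,1) (13,1)]
3. After y ≥ 4: [(13,4) (13,265/14) (10,131/7) (10,4)]
4. After y ≤ 20: [(13,4) (13,265/14) (10,131/7) (10,4)]
5. Canonical ring: [(10,4) (13,4) (13,265/14) (10,131/7)]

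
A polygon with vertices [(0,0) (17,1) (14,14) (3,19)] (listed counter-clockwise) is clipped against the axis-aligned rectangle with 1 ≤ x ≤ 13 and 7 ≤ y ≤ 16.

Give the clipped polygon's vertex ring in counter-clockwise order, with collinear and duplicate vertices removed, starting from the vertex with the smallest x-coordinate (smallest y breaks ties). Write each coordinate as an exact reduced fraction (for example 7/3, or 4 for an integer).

Clipped polygon: [(21/19,7) (13,7) (13,159/11) (48/5,16) (48/19,16)]

1. After x ≥ 1: [(1,19/3) (1,1/17) (17,1) (14,14) (3,19)]
2. After x ≤ 13: [(1,19/3) (1,1/17) (13,13/17) (13,159/11) (3,19)]
3. After y ≥ 7: [(21/19,7) (13,7) (13,159/11) (3,19)]
4. After y ≤ 16: [(48/19,16) (21/19,7) (13,7) (13,159/11) (48/5,16)]
5. Canonical ring: [(21/19,7) (13,7) (13,159/11) (48/5,16) (48/19,16)]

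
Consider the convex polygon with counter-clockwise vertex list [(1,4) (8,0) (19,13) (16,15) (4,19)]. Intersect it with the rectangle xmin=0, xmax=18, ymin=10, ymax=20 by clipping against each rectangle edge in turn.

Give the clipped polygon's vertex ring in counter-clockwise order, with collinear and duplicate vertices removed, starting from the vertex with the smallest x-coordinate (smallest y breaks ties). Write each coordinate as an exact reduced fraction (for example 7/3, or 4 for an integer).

Clipped polygon: [(11/5,10) (214/13,10) (18,130/11) (18,41/3) (16,15) (4,19)]

1. After x ≥ 0: [(1,4) (8,0) (19,13) (16,15) (4,19)]
2. After x ≤ 18: [(1,4) (8,0) (18,130/11) (18,41/3) (16,15) (4,19)]
3. After y ≥ 10: [(11/5,10) (214/13,10) (18,130/11) (18,41/3) (16,15) (4,19)]
4. After y ≤ 20: [(11/5,10) (214/13,10) (18,130/11) (18,41/3) (16,15) (4,19)]
5. Canonical ring: [(11/5,10) (214/13,10) (18,130/11) (18,41/3) (16,15) (4,19)]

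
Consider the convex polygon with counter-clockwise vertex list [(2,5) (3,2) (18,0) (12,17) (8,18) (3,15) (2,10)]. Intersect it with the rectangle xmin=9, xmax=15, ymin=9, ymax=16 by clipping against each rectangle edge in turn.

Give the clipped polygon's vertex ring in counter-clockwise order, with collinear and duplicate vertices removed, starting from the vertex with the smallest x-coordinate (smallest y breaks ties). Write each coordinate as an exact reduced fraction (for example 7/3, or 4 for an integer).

1. After x ≥ 9: [(9,6/5) (18,0) (12,17) (9,71/4)]
2. After x ≤ 15: [(9,6/5) (15,2/5) (15,17/2) (12,17) (9,71/4)]
3. After y ≥ 9: [(9,9) (252/17,9) (12,17) (9,71/4)]
4. After y ≤ 16: [(9,16) (9,9) (252/17,9) (210/17,16)]
5. Canonical ring: [(9,9) (252/17,9) (210/17,16) (9,16)]

Clipped polygon: [(9,9) (252/17,9) (210/17,16) (9,16)]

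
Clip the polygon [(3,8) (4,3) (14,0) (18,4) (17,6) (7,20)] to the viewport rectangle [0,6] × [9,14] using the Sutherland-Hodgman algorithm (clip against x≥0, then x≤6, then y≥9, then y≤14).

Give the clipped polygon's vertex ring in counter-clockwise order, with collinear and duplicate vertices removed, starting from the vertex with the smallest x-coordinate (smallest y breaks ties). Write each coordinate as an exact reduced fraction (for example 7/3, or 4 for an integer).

Clipped polygon: [(10/3,9) (6,9) (6,14) (5,14)]

1. After x ≥ 0: [(3,8) (4,3) (14,0) (18,4) (17,6) (7,20)]
2. After x ≤ 6: [(6,17) (3,8) (4,3) (6,12/5)]
3. After y ≥ 9: [(6,9) (6,17) (10/3,9)]
4. After y ≤ 14: [(6,9) (6,14) (5,14) (10/3,9)]
5. Canonical ring: [(10/3,9) (6,9) (6,14) (5,14)]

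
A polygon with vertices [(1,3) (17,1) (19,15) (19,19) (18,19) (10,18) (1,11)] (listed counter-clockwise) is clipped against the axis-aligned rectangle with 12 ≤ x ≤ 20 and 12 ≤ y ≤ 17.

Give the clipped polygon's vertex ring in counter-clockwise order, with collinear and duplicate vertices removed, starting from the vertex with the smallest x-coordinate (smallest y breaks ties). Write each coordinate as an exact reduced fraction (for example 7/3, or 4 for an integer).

1. After x ≥ 12: [(12,13/8) (17,1) (19,15) (19,19) (18,19) (12,73/4)]
2. After x ≤ 20: [(12,13/8) (17,1) (19,15) (19,19) (18,19) (12,73/4)]
3. After y ≥ 12: [(12,12) (130/7,12) (19,15) (19,19) (18,19) (12,73/4)]
4. After y ≤ 17: [(12,17) (12,12) (130/7,12) (19,15) (19,17)]
5. Canonical ring: [(12,12) (130/7,12) (19,15) (19,17) (12,17)]

Clipped polygon: [(12,12) (130/7,12) (19,15) (19,17) (12,17)]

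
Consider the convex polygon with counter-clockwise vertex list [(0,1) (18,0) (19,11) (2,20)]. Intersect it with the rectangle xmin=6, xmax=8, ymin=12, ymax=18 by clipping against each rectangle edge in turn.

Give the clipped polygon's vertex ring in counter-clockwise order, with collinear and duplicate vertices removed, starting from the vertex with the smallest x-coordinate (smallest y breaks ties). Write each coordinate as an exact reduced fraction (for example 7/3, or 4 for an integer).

1. After x ≥ 6: [(6,2/3) (18,0) (19,11) (6,304/17)]
2. After x ≤ 8: [(6,2/3) (8,5/9) (8,286/17) (6,304/17)]
3. After y ≥ 12: [(6,12) (8,12) (8,286/17) (6,304/17)]
4. After y ≤ 18: [(6,12) (8,12) (8,286/17) (6,304/17)]
5. Canonical ring: [(6,12) (8,12) (8,286/17) (6,304/17)]

Clipped polygon: [(6,12) (8,12) (8,286/17) (6,304/17)]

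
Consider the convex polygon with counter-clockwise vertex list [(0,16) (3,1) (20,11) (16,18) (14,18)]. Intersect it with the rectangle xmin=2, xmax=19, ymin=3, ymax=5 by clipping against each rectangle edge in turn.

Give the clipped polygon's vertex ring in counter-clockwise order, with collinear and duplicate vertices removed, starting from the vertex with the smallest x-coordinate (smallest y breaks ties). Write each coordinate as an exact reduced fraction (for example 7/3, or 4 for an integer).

1. After x ≥ 2: [(2,114/7) (2,6) (3,1) (20,11) (16,18) (14,18)]
2. After x ≤ 19: [(2,114/7) (2,6) (3,1) (19,177/17) (19,51/4) (16,18) (14,18)]
3. After y ≥ 3: [(2,114/7) (2,6) (13/5,3) (32/5,3) (19,177/17) (19,51/4) (16,18) (14,18)]
4. After y ≤ 5: [(11/5,5) (13/5,3) (32/5,3) (49/5,5)]
5. Canonical ring: [(11/5,5) (13/5,3) (32/5,3) (49/5,5)]

Clipped polygon: [(11/5,5) (13/5,3) (32/5,3) (49/5,5)]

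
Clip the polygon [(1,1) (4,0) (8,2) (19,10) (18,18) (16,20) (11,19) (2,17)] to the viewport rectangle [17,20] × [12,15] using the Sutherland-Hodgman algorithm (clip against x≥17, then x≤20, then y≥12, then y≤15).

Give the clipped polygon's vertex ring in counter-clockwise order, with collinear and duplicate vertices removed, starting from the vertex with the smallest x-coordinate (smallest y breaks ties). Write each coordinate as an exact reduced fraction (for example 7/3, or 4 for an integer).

Clipped polygon: [(17,12) (75/4,12) (147/8,15) (17,15)]

1. After x ≥ 17: [(17,94/11) (19,10) (18,18) (17,19)]
2. After x ≤ 20: [(17,94/11) (19,10) (18,18) (17,19)]
3. After y ≥ 12: [(17,12) (75/4,12) (18,18) (17,19)]
4. After y ≤ 15: [(17,15) (17,12) (75/4,12) (147/8,15)]
5. Canonical ring: [(17,12) (75/4,12) (147/8,15) (17,15)]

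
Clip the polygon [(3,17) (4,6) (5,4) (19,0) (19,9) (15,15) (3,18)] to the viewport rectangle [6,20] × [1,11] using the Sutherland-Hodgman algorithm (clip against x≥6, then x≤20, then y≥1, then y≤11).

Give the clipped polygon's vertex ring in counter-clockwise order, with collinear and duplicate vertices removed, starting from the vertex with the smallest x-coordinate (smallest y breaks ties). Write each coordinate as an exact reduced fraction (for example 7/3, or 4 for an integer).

1. After x ≥ 6: [(6,26/7) (19,0) (19,9) (15,15) (6,69/4)]
2. After x ≤ 20: [(6,26/7) (19,0) (19,9) (15,15) (6,69/4)]
3. After y ≥ 1: [(6,26/7) (31/2,1) (19,1) (19,9) (15,15) (6,69/4)]
4. After y ≤ 11: [(6,11) (6,26/7) (31/2,1) (19,1) (19,9) (53/3,11)]
5. Canonical ring: [(6,26/7) (31/2,1) (19,1) (19,9) (53/3,11) (6,11)]

Clipped polygon: [(6,26/7) (31/2,1) (19,1) (19,9) (53/3,11) (6,11)]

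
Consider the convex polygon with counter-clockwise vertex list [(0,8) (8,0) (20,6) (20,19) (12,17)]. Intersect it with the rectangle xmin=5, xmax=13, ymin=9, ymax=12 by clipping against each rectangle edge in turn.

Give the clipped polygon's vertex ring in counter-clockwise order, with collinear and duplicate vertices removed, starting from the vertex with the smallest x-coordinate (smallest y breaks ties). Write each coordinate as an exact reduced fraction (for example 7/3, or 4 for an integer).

1. After x ≥ 5: [(5,47/4) (5,3) (8,0) (20,6) (20,19) (12,17)]
2. After x ≤ 13: [(5,47/4) (5,3) (8,0) (13,5/2) (13,69/4) (12,17)]
3. After y ≥ 9: [(5,47/4) (5,9) (13,9) (13,69/4) (12,17)]
4. After y ≤ 12: [(16/3,12) (5,47/4) (5,9) (13,9) (13,12)]
5. Canonical ring: [(5,9) (13,9) (13,12) (16/3,12) (5,47/4)]

Clipped polygon: [(5,9) (13,9) (13,12) (16/3,12) (5,47/4)]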